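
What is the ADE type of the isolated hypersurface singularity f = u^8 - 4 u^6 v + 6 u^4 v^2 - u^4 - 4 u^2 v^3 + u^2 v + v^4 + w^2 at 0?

D_{5}

The Hessian of f at 0 has rank 1. Corank 2; j^3 = u^2*v has shape L^2 M (L != M), so D-series; mu = 5 gives D_5.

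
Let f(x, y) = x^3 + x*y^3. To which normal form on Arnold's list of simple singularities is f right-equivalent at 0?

E7

The Hessian of f at 0 is [[0, 0], [0, 0]] with rank 0, so corank 2. A Groebner basis of the Jacobian ideal J(f) in C{x,y} is {x^3, x*y^2, 3*x^2 + y^3}; counting standard monomials gives mu = 7. Corank 2; j^3 = x^3 is a perfect cube, so E-series; the 4-jet and mu = 7 give E_7.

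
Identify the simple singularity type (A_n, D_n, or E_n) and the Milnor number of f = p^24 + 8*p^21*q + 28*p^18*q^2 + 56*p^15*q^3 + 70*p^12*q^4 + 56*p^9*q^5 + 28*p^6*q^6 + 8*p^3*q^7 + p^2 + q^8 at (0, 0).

Type A7, Milnor number mu = 7.

The Hessian of f at 0 has rank 1. Corank 1: A-series; mu = 7 gives A_7.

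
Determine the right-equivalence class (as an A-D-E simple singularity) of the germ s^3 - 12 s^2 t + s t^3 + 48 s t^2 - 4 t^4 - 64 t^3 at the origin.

The Hessian of f at 0 has rank 0. Corank 2; j^3 = (s - 4*t)^3 is a perfect cube, so E-series; the 4-jet and mu = 7 give E_7.

E_{7}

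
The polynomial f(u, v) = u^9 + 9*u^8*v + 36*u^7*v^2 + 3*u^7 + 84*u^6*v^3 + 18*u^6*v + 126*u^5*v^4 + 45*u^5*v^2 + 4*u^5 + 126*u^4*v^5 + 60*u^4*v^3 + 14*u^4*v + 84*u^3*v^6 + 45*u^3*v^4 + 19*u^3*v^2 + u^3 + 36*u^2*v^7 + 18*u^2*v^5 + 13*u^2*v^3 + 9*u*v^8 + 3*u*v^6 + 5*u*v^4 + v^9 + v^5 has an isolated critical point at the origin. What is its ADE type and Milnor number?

Type E8, Milnor number mu = 8.

The Hessian of f at 0 is [[0, 0], [0, 0]] with rank 0, so corank 2. A Groebner basis of the Jacobian ideal J(f) in C{u,v} is {u^2/2 + u*v^3, -2*u^2 + v^4, u^3, u^2*v}; counting standard monomials gives mu = 8. Corank 2; j^3 = u^3 is a perfect cube, so E-series; the 5-jet and mu = 8 give E_8.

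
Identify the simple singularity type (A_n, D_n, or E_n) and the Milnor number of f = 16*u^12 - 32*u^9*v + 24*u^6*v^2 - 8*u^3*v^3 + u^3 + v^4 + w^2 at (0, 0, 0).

Type E_{6}, Milnor number mu = 6.

The Hessian of f at 0 has rank 1. Corank 2; j^3 = u^3 is a perfect cube, so E-series; the 4-jet and mu = 6 give E_6.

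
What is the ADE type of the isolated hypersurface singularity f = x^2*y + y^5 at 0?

D6

The Hessian of f at 0 has rank 0. Corank 2; j^3 = x^2*y has shape L^2 M (L != M), so D-series; mu = 6 gives D_6.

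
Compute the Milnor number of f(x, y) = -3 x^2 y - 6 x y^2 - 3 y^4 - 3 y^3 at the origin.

5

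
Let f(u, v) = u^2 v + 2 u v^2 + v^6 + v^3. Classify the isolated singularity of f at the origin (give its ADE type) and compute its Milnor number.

Type D7, Milnor number mu = 7.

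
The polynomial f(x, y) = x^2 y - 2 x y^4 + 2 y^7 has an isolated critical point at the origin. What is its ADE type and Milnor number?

Type D_{8}, Milnor number mu = 8.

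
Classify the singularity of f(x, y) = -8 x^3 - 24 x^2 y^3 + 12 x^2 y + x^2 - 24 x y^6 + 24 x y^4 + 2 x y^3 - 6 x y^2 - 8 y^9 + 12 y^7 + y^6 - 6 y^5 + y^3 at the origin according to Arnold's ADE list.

The Hessian of f at 0 is [[2, 0], [0, 0]] with rank 1, so corank 1. A Groebner basis of the Jacobian ideal J(f) in C{x,y} is {y^2, x}; counting standard monomials gives mu = 2. Corank 1: A-series; mu = 2 gives A_2.

A_2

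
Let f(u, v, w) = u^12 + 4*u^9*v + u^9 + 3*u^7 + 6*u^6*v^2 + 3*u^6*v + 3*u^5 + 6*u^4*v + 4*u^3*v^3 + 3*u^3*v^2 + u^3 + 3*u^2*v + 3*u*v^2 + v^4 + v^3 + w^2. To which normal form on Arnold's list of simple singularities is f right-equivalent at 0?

E6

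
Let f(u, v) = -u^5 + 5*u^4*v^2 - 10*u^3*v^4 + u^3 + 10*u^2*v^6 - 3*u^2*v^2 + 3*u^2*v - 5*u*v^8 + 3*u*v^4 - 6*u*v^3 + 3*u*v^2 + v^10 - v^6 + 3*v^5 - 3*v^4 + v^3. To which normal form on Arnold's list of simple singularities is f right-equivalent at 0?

The Hessian of f at 0 has rank 0. Corank 2; j^3 = (u + v)^3 is a perfect cube, so E-series; the 5-jet and mu = 8 give E_8.

E_8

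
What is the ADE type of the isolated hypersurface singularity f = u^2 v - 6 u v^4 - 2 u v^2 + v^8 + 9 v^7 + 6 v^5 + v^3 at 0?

D9

The Hessian of f at 0 has rank 0. Corank 2; j^3 = v*(u - v)^2 has shape L^2 M (L != M), so D-series; mu = 9 gives D_9.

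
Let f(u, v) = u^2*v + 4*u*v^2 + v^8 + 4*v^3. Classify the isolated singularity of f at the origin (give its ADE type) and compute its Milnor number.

Type D_9, Milnor number mu = 9.

The Hessian of f at 0 has rank 0. Corank 2; j^3 = v*(u + 2*v)^2 has shape L^2 M (L != M), so D-series; mu = 9 gives D_9.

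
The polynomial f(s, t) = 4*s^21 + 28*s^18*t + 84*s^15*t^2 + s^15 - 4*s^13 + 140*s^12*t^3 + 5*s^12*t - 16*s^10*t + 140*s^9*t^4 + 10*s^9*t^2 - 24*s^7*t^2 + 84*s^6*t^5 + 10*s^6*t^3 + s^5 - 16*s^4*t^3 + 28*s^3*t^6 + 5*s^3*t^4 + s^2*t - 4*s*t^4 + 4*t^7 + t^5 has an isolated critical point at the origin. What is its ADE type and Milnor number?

Type D_{6}, Milnor number mu = 6.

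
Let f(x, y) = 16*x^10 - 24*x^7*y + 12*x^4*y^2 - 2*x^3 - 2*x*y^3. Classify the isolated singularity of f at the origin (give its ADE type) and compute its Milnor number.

The Hessian of f at 0 has rank 0. Corank 2; j^3 = -2*x^3 is a perfect cube, so E-series; the 4-jet and mu = 7 give E_7.

Type E_{7}, Milnor number mu = 7.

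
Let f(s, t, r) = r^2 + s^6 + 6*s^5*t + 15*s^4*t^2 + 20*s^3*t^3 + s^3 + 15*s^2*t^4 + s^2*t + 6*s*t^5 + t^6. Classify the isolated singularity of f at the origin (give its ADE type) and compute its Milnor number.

The Hessian of f at 0 is [[0, 0, 0], [0, 0, 0], [0, 0, 2]] with rank 1, so corank 2. A Groebner basis of the Jacobian ideal J(f) in C{s,t,r} is {-s*t/6 + t^5, s*t^2, s^2 + s*t, r}; counting standard monomials gives mu = 7. Corank 2; j^3 = s^2*(s + t) has shape L^2 M (L != M), so D-series; mu = 7 gives D_7.

Type D_7, Milnor number mu = 7.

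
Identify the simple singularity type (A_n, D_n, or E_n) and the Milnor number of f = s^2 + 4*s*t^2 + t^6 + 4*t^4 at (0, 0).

Type A_{5}, Milnor number mu = 5.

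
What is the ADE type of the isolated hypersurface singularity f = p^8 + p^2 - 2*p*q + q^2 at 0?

A_{7}

The Hessian of f at 0 has rank 1. Corank 1: A-series; mu = 7 gives A_7.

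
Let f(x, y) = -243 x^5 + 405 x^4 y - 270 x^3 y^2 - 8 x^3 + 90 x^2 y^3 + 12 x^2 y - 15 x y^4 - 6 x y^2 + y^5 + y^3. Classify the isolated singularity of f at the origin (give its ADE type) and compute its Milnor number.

The Hessian of f at 0 has rank 0. Corank 2; j^3 = -(2*x - y)^3 is a perfect cube, so E-series; the 5-jet and mu = 8 give E_8.

Type E8, Milnor number mu = 8.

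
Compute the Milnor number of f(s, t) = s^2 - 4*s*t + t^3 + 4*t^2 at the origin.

2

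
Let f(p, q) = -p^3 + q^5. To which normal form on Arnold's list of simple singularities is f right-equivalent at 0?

The Hessian of f at 0 is [[0, 0], [0, 0]] with rank 0, so corank 2. A Groebner basis of the Jacobian ideal J(f) in C{p,q} is {q^4, p^2}; counting standard monomials gives mu = 8. Corank 2; j^3 = -p^3 is a perfect cube, so E-series; the 5-jet and mu = 8 give E_8.

E_8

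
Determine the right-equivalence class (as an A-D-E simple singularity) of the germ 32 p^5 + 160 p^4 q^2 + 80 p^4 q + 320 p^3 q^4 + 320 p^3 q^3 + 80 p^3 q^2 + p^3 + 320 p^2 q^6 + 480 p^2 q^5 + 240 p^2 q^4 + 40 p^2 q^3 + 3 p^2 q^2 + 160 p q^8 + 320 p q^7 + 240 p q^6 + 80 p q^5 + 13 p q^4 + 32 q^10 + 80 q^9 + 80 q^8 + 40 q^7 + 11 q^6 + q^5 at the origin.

The Hessian of f at 0 has rank 0. Corank 2; j^3 = p^3 is a perfect cube, so E-series; the 5-jet and mu = 8 give E_8.

E_8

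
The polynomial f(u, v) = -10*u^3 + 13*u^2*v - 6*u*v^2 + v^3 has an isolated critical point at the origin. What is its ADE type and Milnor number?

Type D_4, Milnor number mu = 4.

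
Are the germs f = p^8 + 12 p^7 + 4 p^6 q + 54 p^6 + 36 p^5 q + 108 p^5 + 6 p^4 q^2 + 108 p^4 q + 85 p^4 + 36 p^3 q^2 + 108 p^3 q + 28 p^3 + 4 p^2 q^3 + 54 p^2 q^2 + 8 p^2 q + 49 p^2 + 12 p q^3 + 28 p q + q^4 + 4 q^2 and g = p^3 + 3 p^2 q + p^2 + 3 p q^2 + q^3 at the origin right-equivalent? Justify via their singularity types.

No.

The Hessian of f at 0 is [[98, 28], [28, 8]] with rank 1, so corank 1. A Groebner basis of the Jacobian ideal J(f) in C{p,q} is {p^2 + 7*p/2 + q, p*q - 49*p/4 - 7*q/2, 343*p/8 + q^2 + 49*q/4}; counting standard monomials gives mu = 3. Corank 1: A-series; mu = 3 gives A_3. The Hessian of g at 0 is [[2, 0], [0, 0]] with rank 1, so corank 1. A Groebner basis of the Jacobian ideal J(g) in C{p,q} is {q^2, p}; counting standard monomials gives mu = 2. Corank 1: A-series; mu = 2 gives A_2. f is A_3 but g is A_2, hence not right-equivalent.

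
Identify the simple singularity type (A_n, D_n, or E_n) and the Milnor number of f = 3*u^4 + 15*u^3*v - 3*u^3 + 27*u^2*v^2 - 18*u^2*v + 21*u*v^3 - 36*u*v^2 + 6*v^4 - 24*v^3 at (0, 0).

Type E7, Milnor number mu = 7.

The Hessian of f at 0 is [[0, 0], [0, 0]] with rank 0, so corank 2. A Groebner basis of the Jacobian ideal J(f) in C{u,v} is {3*u^2 + 12*u*v + v^4 + v^3 + 12*v^2, u^3 - 18*u^2 - 72*u*v + 2*v^3 - 72*v^2, u^2*v + 7*u^2 + 28*u*v - 5*v^3/3 + 28*v^2, -2*u^2 + u*v^2 - 8*u*v + 4*v^3/3 - 8*v^2}; counting standard monomials gives mu = 7. Corank 2; j^3 = -3*(u + 2*v)^3 is a perfect cube, so E-series; the 4-jet and mu = 7 give E_7.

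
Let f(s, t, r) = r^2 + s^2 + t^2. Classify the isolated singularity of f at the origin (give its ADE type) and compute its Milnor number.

The Hessian of f at 0 has rank 3. Corank 0: nondegenerate Morse point, so A_1.

Type A_1, Milnor number mu = 1.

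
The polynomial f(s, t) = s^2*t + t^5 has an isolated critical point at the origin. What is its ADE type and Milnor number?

Type D_6, Milnor number mu = 6.

The Hessian of f at 0 has rank 0. Corank 2; j^3 = s^2*t has shape L^2 M (L != M), so D-series; mu = 6 gives D_6.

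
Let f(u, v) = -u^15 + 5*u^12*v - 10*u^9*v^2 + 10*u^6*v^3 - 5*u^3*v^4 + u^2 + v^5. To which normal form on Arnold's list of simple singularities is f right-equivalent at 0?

The Hessian of f at 0 is [[2, 0], [0, 0]] with rank 1, so corank 1. A Groebner basis of the Jacobian ideal J(f) in C{u,v} is {v^4, u}; counting standard monomials gives mu = 4. Corank 1: A-series; mu = 4 gives A_4.

A4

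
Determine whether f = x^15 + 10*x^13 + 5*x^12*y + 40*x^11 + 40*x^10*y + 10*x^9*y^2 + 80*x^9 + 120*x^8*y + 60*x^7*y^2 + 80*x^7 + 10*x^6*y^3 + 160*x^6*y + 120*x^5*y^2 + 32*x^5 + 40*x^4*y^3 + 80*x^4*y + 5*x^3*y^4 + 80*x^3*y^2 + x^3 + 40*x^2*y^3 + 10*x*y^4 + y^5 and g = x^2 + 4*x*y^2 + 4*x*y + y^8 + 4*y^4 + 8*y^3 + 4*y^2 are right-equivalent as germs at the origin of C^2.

No.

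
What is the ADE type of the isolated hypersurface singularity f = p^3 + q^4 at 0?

E_{6}

The Hessian of f at 0 is [[0, 0], [0, 0]] with rank 0, so corank 2. A Groebner basis of the Jacobian ideal J(f) in C{p,q} is {q^3, p^2}; counting standard monomials gives mu = 6. Corank 2; j^3 = p^3 is a perfect cube, so E-series; the 4-jet and mu = 6 give E_6.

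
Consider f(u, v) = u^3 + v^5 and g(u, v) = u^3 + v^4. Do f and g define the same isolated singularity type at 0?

No.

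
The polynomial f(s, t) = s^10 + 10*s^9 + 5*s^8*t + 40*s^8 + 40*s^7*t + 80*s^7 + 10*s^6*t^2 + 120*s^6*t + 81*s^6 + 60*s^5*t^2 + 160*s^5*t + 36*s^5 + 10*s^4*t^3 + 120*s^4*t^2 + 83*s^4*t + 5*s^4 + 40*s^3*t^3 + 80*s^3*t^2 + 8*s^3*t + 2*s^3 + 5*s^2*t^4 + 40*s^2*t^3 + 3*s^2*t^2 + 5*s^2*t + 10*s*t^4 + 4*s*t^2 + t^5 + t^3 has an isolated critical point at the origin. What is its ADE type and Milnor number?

Type D_6, Milnor number mu = 6.

The Hessian of f at 0 has rank 0. Corank 2; j^3 = (s + t)^2*(2*s + t) has shape L^2 M (L != M), so D-series; mu = 6 gives D_6.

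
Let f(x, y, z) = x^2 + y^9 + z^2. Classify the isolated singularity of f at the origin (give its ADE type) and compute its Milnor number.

Type A_{8}, Milnor number mu = 8.

The Hessian of f at 0 is [[2, 0, 0], [0, 0, 0], [0, 0, 2]] with rank 2, so corank 1. A Groebner basis of the Jacobian ideal J(f) in C{x,y,z} is {y^8, x, z}; counting standard monomials gives mu = 8. Corank 1: A-series; mu = 8 gives A_8.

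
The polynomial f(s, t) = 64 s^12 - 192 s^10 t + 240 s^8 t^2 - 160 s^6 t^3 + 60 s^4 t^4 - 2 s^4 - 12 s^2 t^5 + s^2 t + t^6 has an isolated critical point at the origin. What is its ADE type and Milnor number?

The Hessian of f at 0 is [[0, 0], [0, 0]] with rank 0, so corank 2. A Groebner basis of the Jacobian ideal J(f) in C{s,t} is {s^2/6 + t^5, s^3, s*t}; counting standard monomials gives mu = 7. Corank 2; j^3 = s^2*t has shape L^2 M (L != M), so D-series; mu = 7 gives D_7.

Type D_7, Milnor number mu = 7.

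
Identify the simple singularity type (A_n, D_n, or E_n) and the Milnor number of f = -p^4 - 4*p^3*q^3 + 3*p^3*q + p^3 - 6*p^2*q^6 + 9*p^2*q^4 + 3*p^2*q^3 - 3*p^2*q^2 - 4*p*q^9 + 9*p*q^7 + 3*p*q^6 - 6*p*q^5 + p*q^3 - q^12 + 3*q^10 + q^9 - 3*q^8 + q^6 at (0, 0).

Type E_{7}, Milnor number mu = 7.

The Hessian of f at 0 has rank 0. Corank 2; j^3 = p^3 is a perfect cube, so E-series; the 4-jet and mu = 7 give E_7.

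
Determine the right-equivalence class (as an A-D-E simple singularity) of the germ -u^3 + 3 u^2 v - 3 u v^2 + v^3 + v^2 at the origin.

A2

The Hessian of f at 0 has rank 1. Corank 1: A-series; mu = 2 gives A_2.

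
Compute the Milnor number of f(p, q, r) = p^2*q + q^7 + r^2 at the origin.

The Hessian of f at 0 has rank 1. Corank 2; j^3 = p^2*q has shape L^2 M (L != M), so D-series; mu = 8 gives D_8.

8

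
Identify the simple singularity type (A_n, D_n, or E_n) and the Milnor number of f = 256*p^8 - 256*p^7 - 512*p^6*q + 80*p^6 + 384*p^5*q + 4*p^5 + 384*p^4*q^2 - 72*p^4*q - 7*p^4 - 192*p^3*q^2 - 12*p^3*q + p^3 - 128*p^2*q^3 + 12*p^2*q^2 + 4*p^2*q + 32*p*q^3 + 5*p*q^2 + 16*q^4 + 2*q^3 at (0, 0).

The Hessian of f at 0 is [[0, 0], [0, 0]] with rank 0, so corank 2. A Groebner basis of the Jacobian ideal J(f) in C{p,q} is {p*q^2 + p*q/6 + q^2/6, -p*q/6 + q^3 - q^2/6, p^2 + 8*p*q/3 + 5*q^2/3}; counting standard monomials gives mu = 5. Corank 2; j^3 = (p + q)^2*(p + 2*q) has shape L^2 M (L != M), so D-series; mu = 5 gives D_5.

Type D_5, Milnor number mu = 5.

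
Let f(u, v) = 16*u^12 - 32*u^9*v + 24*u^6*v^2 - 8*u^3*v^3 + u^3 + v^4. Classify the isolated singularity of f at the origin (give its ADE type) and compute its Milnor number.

Type E_{6}, Milnor number mu = 6.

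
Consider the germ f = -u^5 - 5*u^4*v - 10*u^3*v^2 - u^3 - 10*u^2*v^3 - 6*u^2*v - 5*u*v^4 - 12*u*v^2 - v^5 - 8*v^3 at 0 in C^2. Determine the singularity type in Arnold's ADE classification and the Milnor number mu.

Type E_{8}, Milnor number mu = 8.

The Hessian of f at 0 has rank 0. Corank 2; j^3 = -(u + 2*v)^3 is a perfect cube, so E-series; the 5-jet and mu = 8 give E_8.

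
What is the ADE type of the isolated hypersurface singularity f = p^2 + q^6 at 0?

A_5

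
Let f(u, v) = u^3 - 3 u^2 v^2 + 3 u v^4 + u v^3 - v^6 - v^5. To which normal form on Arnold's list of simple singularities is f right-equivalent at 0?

E7

The Hessian of f at 0 has rank 0. Corank 2; j^3 = u^3 is a perfect cube, so E-series; the 4-jet and mu = 7 give E_7.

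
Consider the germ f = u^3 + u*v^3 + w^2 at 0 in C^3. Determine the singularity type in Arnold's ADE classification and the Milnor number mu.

Type E_7, Milnor number mu = 7.

The Hessian of f at 0 has rank 1. Corank 2; j^3 = u^3 is a perfect cube, so E-series; the 4-jet and mu = 7 give E_7.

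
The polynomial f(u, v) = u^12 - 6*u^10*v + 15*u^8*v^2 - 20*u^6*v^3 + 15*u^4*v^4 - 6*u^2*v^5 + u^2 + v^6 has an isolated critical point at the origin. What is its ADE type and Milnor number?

The Hessian of f at 0 has rank 1. Corank 1: A-series; mu = 5 gives A_5.

Type A_5, Milnor number mu = 5.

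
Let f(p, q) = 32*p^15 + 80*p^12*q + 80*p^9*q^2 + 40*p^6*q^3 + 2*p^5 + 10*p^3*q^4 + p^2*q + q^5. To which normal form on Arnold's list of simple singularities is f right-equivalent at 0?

D_6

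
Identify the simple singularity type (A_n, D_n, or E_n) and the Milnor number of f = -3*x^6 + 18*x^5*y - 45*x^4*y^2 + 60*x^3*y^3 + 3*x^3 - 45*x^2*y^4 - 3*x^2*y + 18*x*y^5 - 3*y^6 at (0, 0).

Type D_7, Milnor number mu = 7.

The Hessian of f at 0 is [[0, 0], [0, 0]] with rank 0, so corank 2. A Groebner basis of the Jacobian ideal J(f) in C{x,y} is {x*y/6 + y^5, x*y^2, x^2 - x*y}; counting standard monomials gives mu = 7. Corank 2; j^3 = 3*x^2*(x - y) has shape L^2 M (L != M), so D-series; mu = 7 gives D_7.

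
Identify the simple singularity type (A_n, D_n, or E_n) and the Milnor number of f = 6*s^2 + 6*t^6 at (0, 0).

Type A_{5}, Milnor number mu = 5.

The Hessian of f at 0 has rank 1. Corank 1: A-series; mu = 5 gives A_5.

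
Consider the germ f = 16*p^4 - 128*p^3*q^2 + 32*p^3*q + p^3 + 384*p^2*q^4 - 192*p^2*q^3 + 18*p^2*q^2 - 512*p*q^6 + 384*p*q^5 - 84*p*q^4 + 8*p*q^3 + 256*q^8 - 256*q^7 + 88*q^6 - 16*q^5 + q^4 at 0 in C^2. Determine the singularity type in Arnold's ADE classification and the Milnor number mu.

The Hessian of f at 0 has rank 0. Corank 2; j^3 = p^3 is a perfect cube, so E-series; the 4-jet and mu = 6 give E_6.

Type E6, Milnor number mu = 6.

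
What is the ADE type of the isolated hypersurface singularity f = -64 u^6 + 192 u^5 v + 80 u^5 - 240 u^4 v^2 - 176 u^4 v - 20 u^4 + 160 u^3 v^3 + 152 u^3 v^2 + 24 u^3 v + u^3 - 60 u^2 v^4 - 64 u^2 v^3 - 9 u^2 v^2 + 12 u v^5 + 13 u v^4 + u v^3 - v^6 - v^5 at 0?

The Hessian of f at 0 has rank 0. Corank 2; j^3 = u^3 is a perfect cube, so E-series; the 4-jet and mu = 7 give E_7.

E_{7}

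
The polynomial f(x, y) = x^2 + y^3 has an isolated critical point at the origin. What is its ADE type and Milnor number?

Type A_{2}, Milnor number mu = 2.

The Hessian of f at 0 has rank 1. Corank 1: A-series; mu = 2 gives A_2.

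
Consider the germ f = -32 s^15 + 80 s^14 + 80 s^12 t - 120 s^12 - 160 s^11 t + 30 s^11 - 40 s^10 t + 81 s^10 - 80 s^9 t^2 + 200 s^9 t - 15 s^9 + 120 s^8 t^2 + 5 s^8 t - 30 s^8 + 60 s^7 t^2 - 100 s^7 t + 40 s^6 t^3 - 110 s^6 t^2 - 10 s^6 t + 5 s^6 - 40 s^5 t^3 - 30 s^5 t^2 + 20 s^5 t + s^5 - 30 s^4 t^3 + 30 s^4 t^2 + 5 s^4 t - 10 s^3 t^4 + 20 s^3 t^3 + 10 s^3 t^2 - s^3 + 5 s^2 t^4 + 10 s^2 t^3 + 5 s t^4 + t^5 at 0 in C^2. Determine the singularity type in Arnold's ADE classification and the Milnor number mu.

The Hessian of f at 0 has rank 0. Corank 2; j^3 = -s^3 is a perfect cube, so E-series; the 5-jet and mu = 8 give E_8.

Type E_8, Milnor number mu = 8.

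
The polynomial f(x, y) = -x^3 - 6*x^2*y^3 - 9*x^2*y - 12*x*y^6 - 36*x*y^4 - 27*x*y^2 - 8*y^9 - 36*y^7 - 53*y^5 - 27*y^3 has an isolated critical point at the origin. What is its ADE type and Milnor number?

Type E_{8}, Milnor number mu = 8.

The Hessian of f at 0 is [[0, 0], [0, 0]] with rank 0, so corank 2. A Groebner basis of the Jacobian ideal J(f) in C{x,y} is {x^2/4 + x*y^3 + 3*x*y/2 + 9*y^2/4, y^4, x^3 - 27*x*y^2 - 54*y^3, x^2*y + 6*x*y^2 + 9*y^3}; counting standard monomials gives mu = 8. Corank 2; j^3 = -(x + 3*y)^3 is a perfect cube, so E-series; the 5-jet and mu = 8 give E_8.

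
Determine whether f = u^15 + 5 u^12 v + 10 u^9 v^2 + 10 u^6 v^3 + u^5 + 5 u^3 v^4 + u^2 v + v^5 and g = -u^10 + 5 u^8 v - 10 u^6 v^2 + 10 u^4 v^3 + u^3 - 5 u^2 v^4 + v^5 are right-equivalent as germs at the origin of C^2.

No.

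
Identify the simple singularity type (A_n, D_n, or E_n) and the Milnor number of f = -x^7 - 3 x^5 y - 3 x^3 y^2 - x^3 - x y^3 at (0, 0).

Type E_{7}, Milnor number mu = 7.

The Hessian of f at 0 has rank 0. Corank 2; j^3 = -x^3 is a perfect cube, so E-series; the 4-jet and mu = 7 give E_7.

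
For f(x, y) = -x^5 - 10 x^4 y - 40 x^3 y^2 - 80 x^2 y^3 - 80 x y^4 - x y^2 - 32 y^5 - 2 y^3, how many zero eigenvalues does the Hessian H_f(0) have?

2

Hessian at 0 has rank 0.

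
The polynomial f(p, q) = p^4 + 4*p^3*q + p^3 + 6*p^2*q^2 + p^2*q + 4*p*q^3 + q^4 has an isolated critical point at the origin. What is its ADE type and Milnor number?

The Hessian of f at 0 has rank 0. Corank 2; j^3 = p^2*(p + q) has shape L^2 M (L != M), so D-series; mu = 5 gives D_5.

Type D_{5}, Milnor number mu = 5.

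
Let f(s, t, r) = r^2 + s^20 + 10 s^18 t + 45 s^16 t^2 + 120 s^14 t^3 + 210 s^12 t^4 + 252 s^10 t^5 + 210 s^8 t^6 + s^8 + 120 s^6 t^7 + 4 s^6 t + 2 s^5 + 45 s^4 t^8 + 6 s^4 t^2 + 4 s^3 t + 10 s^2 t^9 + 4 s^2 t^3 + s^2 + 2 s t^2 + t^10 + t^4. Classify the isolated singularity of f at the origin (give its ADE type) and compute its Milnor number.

Type A_9, Milnor number mu = 9.

The Hessian of f at 0 has rank 2. Corank 1: A-series; mu = 9 gives A_9.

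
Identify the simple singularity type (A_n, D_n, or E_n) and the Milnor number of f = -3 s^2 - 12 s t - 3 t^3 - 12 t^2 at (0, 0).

The Hessian of f at 0 is [[-6, -12], [-12, -24]] with rank 1, so corank 1. A Groebner basis of the Jacobian ideal J(f) in C{s,t} is {t^2, s + 2*t}; counting standard monomials gives mu = 2. Corank 1: A-series; mu = 2 gives A_2.

Type A_{2}, Milnor number mu = 2.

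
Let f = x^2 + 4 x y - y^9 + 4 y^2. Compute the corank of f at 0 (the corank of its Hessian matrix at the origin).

Hessian at 0 has rank 1.

1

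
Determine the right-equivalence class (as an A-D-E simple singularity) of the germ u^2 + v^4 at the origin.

A3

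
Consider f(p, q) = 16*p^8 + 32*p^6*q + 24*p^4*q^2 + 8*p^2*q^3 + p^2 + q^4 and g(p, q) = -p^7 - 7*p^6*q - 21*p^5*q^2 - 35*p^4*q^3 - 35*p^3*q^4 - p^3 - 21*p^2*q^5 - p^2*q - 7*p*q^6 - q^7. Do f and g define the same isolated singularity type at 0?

No.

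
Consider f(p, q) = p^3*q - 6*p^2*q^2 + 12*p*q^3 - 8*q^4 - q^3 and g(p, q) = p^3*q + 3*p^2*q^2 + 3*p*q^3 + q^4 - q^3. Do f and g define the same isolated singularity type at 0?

The Hessian of f at 0 has rank 0. Corank 2; j^3 = -q^3 is a perfect cube, so E-series; the 4-jet and mu = 7 give E_7. The Hessian of g at 0 has rank 0. Corank 2; j^3 = -q^3 is a perfect cube, so E-series; the 4-jet and mu = 7 give E_7. Both have type E_7, hence right-equivalent.

Yes.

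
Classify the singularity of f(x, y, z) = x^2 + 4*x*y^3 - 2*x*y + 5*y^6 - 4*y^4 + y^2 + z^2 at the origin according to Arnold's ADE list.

A_{5}

The Hessian of f at 0 is [[2, -2, 0], [-2, 2, 0], [0, 0, 2]] with rank 2, so corank 1. A Groebner basis of the Jacobian ideal J(f) in C{x,y,z} is {x*y^2 + x/2 - y/2, x/2 + y^3 - y/2, x^2 - 2*x*y + y^2, z}; counting standard monomials gives mu = 5. Corank 1: A-series; mu = 5 gives A_5.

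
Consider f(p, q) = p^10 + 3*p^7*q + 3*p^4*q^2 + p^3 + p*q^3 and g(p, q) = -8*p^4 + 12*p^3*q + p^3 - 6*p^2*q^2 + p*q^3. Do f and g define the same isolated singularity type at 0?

Yes.

The Hessian of f at 0 is [[0, 0], [0, 0]] with rank 0, so corank 2. A Groebner basis of the Jacobian ideal J(f) in C{p,q} is {p^3, p*q^2, 3*p^2 + q^3}; counting standard monomials gives mu = 7. Corank 2; j^3 = p^3 is a perfect cube, so E-series; the 4-jet and mu = 7 give E_7. The Hessian of g at 0 is [[0, 0], [0, 0]] with rank 0, so corank 2. A Groebner basis of the Jacobian ideal J(g) in C{p,q} is {3*p^2/4 + q^4 + q^3/4, p^3, p^2*q - p^2/4 - q^3/12, -p^2 + p*q^2 - q^3/3}; counting standard monomials gives mu = 7. Corank 2; j^3 = p^3 is a perfect cube, so E-series; the 4-jet and mu = 7 give E_7. Both have type E_7, hence right-equivalent.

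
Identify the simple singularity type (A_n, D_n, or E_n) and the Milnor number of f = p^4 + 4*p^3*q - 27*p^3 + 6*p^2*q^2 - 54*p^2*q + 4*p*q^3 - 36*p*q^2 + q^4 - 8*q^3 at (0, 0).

The Hessian of f at 0 is [[0, 0], [0, 0]] with rank 0, so corank 2. A Groebner basis of the Jacobian ideal J(f) in C{p,q} is {q^4, p*q^2 + 7*q^3/9, p^2 + 4*p*q/3 + 4*q^2/9}; counting standard monomials gives mu = 6. Corank 2; j^3 = -(3*p + 2*q)^3 is a perfect cube, so E-series; the 4-jet and mu = 6 give E_6.

Type E_6, Milnor number mu = 6.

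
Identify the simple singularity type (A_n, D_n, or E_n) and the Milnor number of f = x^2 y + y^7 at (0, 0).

Type D_{8}, Milnor number mu = 8.

The Hessian of f at 0 has rank 0. Corank 2; j^3 = x^2*y has shape L^2 M (L != M), so D-series; mu = 8 gives D_8.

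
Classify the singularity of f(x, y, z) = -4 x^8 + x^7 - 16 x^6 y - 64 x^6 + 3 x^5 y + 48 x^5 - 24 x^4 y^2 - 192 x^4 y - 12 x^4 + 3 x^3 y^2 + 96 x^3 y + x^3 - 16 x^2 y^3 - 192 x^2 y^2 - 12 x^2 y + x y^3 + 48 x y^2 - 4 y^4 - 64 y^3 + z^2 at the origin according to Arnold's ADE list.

E_{7}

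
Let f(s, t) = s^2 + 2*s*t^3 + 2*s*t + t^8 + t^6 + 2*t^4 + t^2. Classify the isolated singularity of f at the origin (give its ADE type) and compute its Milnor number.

Type A_7, Milnor number mu = 7.

The Hessian of f at 0 has rank 1. Corank 1: A-series; mu = 7 gives A_7.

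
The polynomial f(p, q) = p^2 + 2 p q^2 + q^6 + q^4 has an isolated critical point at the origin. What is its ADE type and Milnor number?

Type A_5, Milnor number mu = 5.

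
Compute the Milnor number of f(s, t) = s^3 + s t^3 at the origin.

7

The Hessian of f at 0 is [[0, 0], [0, 0]] with rank 0, so corank 2. A Groebner basis of the Jacobian ideal J(f) in C{s,t} is {s^3, s*t^2, 3*s^2 + t^3}; counting standard monomials gives mu = 7. Corank 2; j^3 = s^3 is a perfect cube, so E-series; the 4-jet and mu = 7 give E_7.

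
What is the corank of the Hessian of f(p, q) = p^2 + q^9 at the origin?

1

Hessian at 0 has rank 1.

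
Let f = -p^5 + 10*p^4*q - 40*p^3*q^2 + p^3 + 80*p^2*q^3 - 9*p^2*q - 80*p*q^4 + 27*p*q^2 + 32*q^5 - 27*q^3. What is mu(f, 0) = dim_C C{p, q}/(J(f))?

8

The Hessian of f at 0 is [[0, 0], [0, 0]] with rank 0, so corank 2. A Groebner basis of the Jacobian ideal J(f) in C{p,q} is {q^5, p*q^3 - 11*q^4/4, p^2 - 6*p*q + 9*q^2}; counting standard monomials gives mu = 8. Corank 2; j^3 = (p - 3*q)^3 is a perfect cube, so E-series; the 5-jet and mu = 8 give E_8.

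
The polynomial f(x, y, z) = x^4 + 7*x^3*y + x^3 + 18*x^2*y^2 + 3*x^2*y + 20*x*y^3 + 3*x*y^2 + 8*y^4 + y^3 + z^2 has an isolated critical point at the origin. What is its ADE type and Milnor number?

Type E_{7}, Milnor number mu = 7.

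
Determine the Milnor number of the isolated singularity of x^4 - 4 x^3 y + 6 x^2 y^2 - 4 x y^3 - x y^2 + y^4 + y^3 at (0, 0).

5

The Hessian of f at 0 has rank 0. Corank 2; j^3 = -y^2*(x - y) has shape L^2 M (L != M), so D-series; mu = 5 gives D_5.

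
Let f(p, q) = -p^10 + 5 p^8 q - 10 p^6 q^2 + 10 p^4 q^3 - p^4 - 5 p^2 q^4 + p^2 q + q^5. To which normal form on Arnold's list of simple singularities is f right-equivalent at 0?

D_{6}

The Hessian of f at 0 has rank 0. Corank 2; j^3 = p^2*q has shape L^2 M (L != M), so D-series; mu = 6 gives D_6.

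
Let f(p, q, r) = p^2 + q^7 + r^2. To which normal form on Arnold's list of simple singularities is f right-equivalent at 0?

The Hessian of f at 0 has rank 2. Corank 1: A-series; mu = 6 gives A_6.

A6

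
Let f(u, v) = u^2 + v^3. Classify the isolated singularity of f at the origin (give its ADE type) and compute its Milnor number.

The Hessian of f at 0 is [[2, 0], [0, 0]] with rank 1, so corank 1. A Groebner basis of the Jacobian ideal J(f) in C{u,v} is {v^2, u}; counting standard monomials gives mu = 2. Corank 1: A-series; mu = 2 gives A_2.

Type A_{2}, Milnor number mu = 2.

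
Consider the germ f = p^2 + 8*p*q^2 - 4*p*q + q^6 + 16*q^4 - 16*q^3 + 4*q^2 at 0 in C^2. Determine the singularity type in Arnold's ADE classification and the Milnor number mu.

The Hessian of f at 0 is [[2, -4], [-4, 8]] with rank 1, so corank 1. A Groebner basis of the Jacobian ideal J(f) in C{p,q} is {p^3 + 3*p^2 - 10*p*q - 2*p + 4*q, p^2*q + p^2 - 3*p*q - p/2 + q, p/4 + q^2 - q/2}; counting standard monomials gives mu = 5. Corank 1: A-series; mu = 5 gives A_5.

Type A5, Milnor number mu = 5.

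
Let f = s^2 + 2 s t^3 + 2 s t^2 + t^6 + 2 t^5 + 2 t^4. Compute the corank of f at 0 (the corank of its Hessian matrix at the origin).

1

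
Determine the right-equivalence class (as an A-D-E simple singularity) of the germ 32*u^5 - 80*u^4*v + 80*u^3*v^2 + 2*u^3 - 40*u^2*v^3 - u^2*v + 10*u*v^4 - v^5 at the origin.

D6

The Hessian of f at 0 is [[0, 0], [0, 0]] with rank 0, so corank 2. A Groebner basis of the Jacobian ideal J(f) in C{u,v} is {u*v/10 + v^4, u*v^2, u^2 - u*v/2}; counting standard monomials gives mu = 6. Corank 2; j^3 = u^2*(2*u - v) has shape L^2 M (L != M), so D-series; mu = 6 gives D_6.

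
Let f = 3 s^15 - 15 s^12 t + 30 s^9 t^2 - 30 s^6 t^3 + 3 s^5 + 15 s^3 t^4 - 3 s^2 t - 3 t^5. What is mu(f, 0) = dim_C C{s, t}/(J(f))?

The Hessian of f at 0 is [[0, 0], [0, 0]] with rank 0, so corank 2. A Groebner basis of the Jacobian ideal J(f) in C{s,t} is {s^2/5 + t^4, s^3, s*t}; counting standard monomials gives mu = 6. Corank 2; j^3 = -3*s^2*t has shape L^2 M (L != M), so D-series; mu = 6 gives D_6.

6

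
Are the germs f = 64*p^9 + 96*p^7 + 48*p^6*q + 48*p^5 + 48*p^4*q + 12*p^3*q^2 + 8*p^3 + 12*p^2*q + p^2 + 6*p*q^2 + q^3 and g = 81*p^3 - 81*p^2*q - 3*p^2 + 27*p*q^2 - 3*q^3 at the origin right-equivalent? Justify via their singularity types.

The Hessian of f at 0 is [[2, 0], [0, 0]] with rank 1, so corank 1. A Groebner basis of the Jacobian ideal J(f) in C{p,q} is {q^2, p}; counting standard monomials gives mu = 2. Corank 1: A-series; mu = 2 gives A_2. The Hessian of g at 0 is [[-6, 0], [0, 0]] with rank 1, so corank 1. A Groebner basis of the Jacobian ideal J(g) in C{p,q} is {q^2, p}; counting standard monomials gives mu = 2. Corank 1: A-series; mu = 2 gives A_2. Both have type A_2, hence right-equivalent.

Yes.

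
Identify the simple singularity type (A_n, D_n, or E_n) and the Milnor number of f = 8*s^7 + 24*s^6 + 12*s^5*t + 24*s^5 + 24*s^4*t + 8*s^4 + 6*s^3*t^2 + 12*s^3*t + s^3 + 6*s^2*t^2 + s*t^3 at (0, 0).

The Hessian of f at 0 has rank 0. Corank 2; j^3 = s^3 is a perfect cube, so E-series; the 4-jet and mu = 7 give E_7.

Type E_{7}, Milnor number mu = 7.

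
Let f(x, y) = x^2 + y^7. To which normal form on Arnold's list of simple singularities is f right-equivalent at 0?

A_6

The Hessian of f at 0 has rank 1. Corank 1: A-series; mu = 6 gives A_6.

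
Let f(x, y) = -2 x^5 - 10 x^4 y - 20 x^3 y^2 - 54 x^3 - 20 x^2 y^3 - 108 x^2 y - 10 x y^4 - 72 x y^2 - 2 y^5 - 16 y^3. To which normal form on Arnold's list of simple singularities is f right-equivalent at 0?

E_8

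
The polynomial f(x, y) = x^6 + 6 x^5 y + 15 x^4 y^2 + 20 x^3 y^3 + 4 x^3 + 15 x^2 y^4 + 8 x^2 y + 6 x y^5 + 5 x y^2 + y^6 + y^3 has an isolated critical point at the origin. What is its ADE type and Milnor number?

The Hessian of f at 0 has rank 0. Corank 2; j^3 = (x + y)*(2*x + y)^2 has shape L^2 M (L != M), so D-series; mu = 7 gives D_7.

Type D7, Milnor number mu = 7.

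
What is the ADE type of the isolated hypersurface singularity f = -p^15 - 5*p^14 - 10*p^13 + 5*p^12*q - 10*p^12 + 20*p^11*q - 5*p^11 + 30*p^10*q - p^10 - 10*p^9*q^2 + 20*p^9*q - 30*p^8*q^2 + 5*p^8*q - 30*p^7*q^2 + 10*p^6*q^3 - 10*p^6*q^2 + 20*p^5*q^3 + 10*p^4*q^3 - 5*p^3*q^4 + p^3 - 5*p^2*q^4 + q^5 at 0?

The Hessian of f at 0 has rank 0. Corank 2; j^3 = p^3 is a perfect cube, so E-series; the 5-jet and mu = 8 give E_8.

E8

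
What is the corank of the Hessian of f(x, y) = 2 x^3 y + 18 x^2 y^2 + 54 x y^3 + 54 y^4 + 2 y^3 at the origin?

The Hessian at 0 is [[0, 0], [0, 0]] of rank 0; hence corank 2.

2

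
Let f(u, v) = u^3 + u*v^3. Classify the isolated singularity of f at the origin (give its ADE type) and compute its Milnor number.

Type E7, Milnor number mu = 7.

The Hessian of f at 0 is [[0, 0], [0, 0]] with rank 0, so corank 2. A Groebner basis of the Jacobian ideal J(f) in C{u,v} is {u^3, u*v^2, 3*u^2 + v^3}; counting standard monomials gives mu = 7. Corank 2; j^3 = u^3 is a perfect cube, so E-series; the 4-jet and mu = 7 give E_7.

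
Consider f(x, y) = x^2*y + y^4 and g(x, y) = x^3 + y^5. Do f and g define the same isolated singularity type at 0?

The Hessian of f at 0 is [[0, 0], [0, 0]] with rank 0, so corank 2. A Groebner basis of the Jacobian ideal J(f) in C{x,y} is {x^3, x^2/4 + y^3, x*y}; counting standard monomials gives mu = 5. Corank 2; j^3 = x^2*y has shape L^2 M (L != M), so D-series; mu = 5 gives D_5. The Hessian of g at 0 is [[0, 0], [0, 0]] with rank 0, so corank 2. A Groebner basis of the Jacobian ideal J(g) in C{x,y} is {y^4, x^2}; counting standard monomials gives mu = 8. Corank 2; j^3 = x^3 is a perfect cube, so E-series; the 5-jet and mu = 8 give E_8. f is D_5 but g is E_8, hence not right-equivalent.

No.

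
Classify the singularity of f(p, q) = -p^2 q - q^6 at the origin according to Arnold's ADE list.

D_{7}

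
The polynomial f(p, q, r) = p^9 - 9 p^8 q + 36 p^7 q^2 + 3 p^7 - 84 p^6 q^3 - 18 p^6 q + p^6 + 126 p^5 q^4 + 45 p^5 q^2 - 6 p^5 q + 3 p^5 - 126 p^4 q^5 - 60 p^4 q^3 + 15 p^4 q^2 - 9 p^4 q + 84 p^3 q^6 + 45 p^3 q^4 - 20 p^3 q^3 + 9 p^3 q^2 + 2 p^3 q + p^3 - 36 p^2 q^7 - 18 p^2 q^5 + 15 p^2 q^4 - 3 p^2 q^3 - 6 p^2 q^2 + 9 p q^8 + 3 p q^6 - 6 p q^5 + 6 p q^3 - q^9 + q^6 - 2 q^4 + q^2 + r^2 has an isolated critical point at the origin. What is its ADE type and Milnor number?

Type A_{2}, Milnor number mu = 2.

The Hessian of f at 0 has rank 2. Corank 1: A-series; mu = 2 gives A_2.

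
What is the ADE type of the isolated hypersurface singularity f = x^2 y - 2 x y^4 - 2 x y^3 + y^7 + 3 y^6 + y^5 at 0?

D_7

The Hessian of f at 0 has rank 0. Corank 2; j^3 = x^2*y has shape L^2 M (L != M), so D-series; mu = 7 gives D_7.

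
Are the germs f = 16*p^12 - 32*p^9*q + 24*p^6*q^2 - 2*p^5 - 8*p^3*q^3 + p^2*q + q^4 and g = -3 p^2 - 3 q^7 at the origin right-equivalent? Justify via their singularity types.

No.

The Hessian of f at 0 has rank 0. Corank 2; j^3 = p^2*q has shape L^2 M (L != M), so D-series; mu = 5 gives D_5. The Hessian of g at 0 has rank 1. Corank 1: A-series; mu = 6 gives A_6. f is D_5 but g is A_6, hence not right-equivalent.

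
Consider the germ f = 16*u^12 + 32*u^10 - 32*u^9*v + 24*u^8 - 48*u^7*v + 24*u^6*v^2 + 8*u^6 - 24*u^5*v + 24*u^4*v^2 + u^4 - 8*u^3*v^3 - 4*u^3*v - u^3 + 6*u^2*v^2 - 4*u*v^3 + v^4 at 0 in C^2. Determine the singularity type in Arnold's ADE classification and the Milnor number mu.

The Hessian of f at 0 is [[0, 0], [0, 0]] with rank 0, so corank 2. A Groebner basis of the Jacobian ideal J(f) in C{u,v} is {v^4, u*v^2 - v^3/3, u^2}; counting standard monomials gives mu = 6. Corank 2; j^3 = -u^3 is a perfect cube, so E-series; the 4-jet and mu = 6 give E_6.

Type E_6, Milnor number mu = 6.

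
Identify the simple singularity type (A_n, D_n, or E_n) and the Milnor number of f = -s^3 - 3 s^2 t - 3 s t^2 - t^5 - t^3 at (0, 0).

Type E_{8}, Milnor number mu = 8.

The Hessian of f at 0 is [[0, 0], [0, 0]] with rank 0, so corank 2. A Groebner basis of the Jacobian ideal J(f) in C{s,t} is {t^4, s^2 + 2*s*t + t^2}; counting standard monomials gives mu = 8. Corank 2; j^3 = -(s + t)^3 is a perfect cube, so E-series; the 5-jet and mu = 8 give E_8.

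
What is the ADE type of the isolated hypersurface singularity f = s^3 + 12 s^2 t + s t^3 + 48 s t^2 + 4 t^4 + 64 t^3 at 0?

The Hessian of f at 0 is [[0, 0], [0, 0]] with rank 0, so corank 2. A Groebner basis of the Jacobian ideal J(f) in C{s,t} is {s^3 + 12*s^2*t + 384*s^2 + 3072*s*t + 6144*t^2, -12*s^2 + s*t^2 - 96*s*t - 192*t^2, 3*s^2 + 24*s*t + t^3 + 48*t^2}; counting standard monomials gives mu = 7. Corank 2; j^3 = (s + 4*t)^3 is a perfect cube, so E-series; the 4-jet and mu = 7 give E_7.

E7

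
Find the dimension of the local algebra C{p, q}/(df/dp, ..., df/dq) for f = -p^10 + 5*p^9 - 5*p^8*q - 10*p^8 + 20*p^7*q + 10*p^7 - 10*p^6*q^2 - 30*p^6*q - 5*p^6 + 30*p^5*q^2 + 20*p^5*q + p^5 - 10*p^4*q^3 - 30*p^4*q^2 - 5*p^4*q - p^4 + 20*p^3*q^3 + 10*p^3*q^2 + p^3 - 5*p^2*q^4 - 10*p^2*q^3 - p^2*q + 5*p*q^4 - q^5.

The Hessian of f at 0 has rank 0. Corank 2; j^3 = p^2*(p - q) has shape L^2 M (L != M), so D-series; mu = 6 gives D_6.

6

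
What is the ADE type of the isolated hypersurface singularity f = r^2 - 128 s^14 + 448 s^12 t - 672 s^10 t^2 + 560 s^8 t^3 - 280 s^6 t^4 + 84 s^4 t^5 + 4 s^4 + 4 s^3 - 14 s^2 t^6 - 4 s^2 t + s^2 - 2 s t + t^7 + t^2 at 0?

The Hessian of f at 0 is [[2, -2, 0], [-2, 2, 0], [0, 0, 2]] with rank 2, so corank 1. A Groebner basis of the Jacobian ideal J(f) in C{s,t,r} is {-7*s*t/6 - 5*s/24 + t^4 - 2*t^3/3 + 3*t^2/4 + 5*t/24, s*t^2 + 2*s*t/3 + s/12 - t^3/3 - t^2/2 - t/12, s^2 + s/2 - t/2, r}; counting standard monomials gives mu = 6. Corank 1: A-series; mu = 6 gives A_6.

A6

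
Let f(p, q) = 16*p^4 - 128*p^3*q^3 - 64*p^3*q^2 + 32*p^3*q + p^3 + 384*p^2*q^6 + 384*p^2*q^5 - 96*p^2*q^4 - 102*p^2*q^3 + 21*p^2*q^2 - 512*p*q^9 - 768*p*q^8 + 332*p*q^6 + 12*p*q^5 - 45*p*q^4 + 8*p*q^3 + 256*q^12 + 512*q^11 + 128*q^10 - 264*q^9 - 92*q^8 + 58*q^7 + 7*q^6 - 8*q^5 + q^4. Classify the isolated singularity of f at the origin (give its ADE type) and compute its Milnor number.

Type E_{6}, Milnor number mu = 6.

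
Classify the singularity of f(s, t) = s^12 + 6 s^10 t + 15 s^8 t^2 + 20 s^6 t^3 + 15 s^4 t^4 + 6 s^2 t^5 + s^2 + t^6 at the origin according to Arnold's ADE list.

The Hessian of f at 0 is [[2, 0], [0, 0]] with rank 1, so corank 1. A Groebner basis of the Jacobian ideal J(f) in C{s,t} is {t^5, s}; counting standard monomials gives mu = 5. Corank 1: A-series; mu = 5 gives A_5.

A_5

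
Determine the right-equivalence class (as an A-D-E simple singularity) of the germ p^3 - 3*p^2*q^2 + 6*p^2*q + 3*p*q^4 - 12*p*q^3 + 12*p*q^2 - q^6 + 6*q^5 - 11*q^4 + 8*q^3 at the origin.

E_{6}

The Hessian of f at 0 is [[0, 0], [0, 0]] with rank 0, so corank 2. A Groebner basis of the Jacobian ideal J(f) in C{p,q} is {p^3 - 6*p^2 - 24*p*q - 24*q^2, p^2*q + 2*p^2 + 8*p*q + 8*q^2, -p^2/2 + p*q^2 - 2*p*q - 2*q^2, q^3}; counting standard monomials gives mu = 6. Corank 2; j^3 = (p + 2*q)^3 is a perfect cube, so E-series; the 4-jet and mu = 6 give E_6.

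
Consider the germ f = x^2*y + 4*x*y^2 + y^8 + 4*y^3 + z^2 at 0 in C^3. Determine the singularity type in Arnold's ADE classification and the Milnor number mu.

The Hessian of f at 0 has rank 1. Corank 2; j^3 = y*(x + 2*y)^2 has shape L^2 M (L != M), so D-series; mu = 9 gives D_9.

Type D_{9}, Milnor number mu = 9.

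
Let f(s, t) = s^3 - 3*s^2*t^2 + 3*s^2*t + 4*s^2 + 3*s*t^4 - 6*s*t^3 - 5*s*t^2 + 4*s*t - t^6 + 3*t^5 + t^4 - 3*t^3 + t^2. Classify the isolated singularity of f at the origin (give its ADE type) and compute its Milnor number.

Type A2, Milnor number mu = 2.

The Hessian of f at 0 is [[8, 4], [4, 2]] with rank 1, so corank 1. A Groebner basis of the Jacobian ideal J(f) in C{s,t} is {t^2, s + t/2}; counting standard monomials gives mu = 2. Corank 1: A-series; mu = 2 gives A_2.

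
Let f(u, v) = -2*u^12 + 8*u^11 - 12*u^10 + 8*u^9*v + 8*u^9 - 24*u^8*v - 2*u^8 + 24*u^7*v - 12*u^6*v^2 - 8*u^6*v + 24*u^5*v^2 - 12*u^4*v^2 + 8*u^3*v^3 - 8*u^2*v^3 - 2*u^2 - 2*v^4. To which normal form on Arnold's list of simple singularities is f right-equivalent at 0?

A_3

The Hessian of f at 0 is [[-4, 0], [0, 0]] with rank 1, so corank 1. A Groebner basis of the Jacobian ideal J(f) in C{u,v} is {v^3, u}; counting standard monomials gives mu = 3. Corank 1: A-series; mu = 3 gives A_3.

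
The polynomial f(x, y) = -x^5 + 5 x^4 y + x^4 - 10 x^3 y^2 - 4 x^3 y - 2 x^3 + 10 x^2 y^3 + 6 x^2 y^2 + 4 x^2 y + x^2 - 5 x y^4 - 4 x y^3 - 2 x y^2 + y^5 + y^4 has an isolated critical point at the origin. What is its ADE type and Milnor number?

Type A_4, Milnor number mu = 4.

The Hessian of f at 0 has rank 1. Corank 1: A-series; mu = 4 gives A_4.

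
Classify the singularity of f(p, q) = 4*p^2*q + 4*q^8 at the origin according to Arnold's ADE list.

D9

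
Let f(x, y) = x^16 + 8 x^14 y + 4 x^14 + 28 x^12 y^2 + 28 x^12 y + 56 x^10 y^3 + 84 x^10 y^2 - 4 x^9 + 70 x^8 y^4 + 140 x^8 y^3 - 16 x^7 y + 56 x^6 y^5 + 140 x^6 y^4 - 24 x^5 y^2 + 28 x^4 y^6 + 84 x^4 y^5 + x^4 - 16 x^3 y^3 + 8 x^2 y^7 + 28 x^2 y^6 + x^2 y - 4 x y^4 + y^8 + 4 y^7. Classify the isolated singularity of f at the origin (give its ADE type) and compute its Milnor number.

Type D_{9}, Milnor number mu = 9.

The Hessian of f at 0 is [[0, 0], [0, 0]] with rank 0, so corank 2. A Groebner basis of the Jacobian ideal J(f) in C{x,y} is {x^2*y^2, -x^2*y - x^2/2 + x*y^3, -x*y/2 + y^4, x^3}; counting standard monomials gives mu = 9. Corank 2; j^3 = x^2*y has shape L^2 M (L != M), so D-series; mu = 9 gives D_9.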